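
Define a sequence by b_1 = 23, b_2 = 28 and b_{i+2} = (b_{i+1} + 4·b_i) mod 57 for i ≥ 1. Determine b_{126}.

44

Listing terms: b_1 = 23,  b_2 = 28,  b_3 = 6,  b_4 = 4,  b_5 = 28,  b_6 = 44,  b_7 = 42,  b_8 = 47,  b_9 = 44,  b_{10} = 4,  b_{11} = 9,  b_{12} = 25,  b_{13} = 4,  b_{14} = 47,  b_{15} = 6,  b_{16} = 23,  b_{17} = 47,  b_{18} = 25,  b_{19} = 42,  b_{20} = 28,  b_{21} = 25,  b_{22} = 23,  b_{23} = 9,  b_{24} = 44,  b_{25} = 23,  b_{26} = 28.
Since (b_{25}, b_{26}) = (b_1, b_2) = (23, 28) (two consecutive terms determine the rest), the sequence is periodic with period 24.
So b_{126} = b_{1 + ((126-1) mod 24)} = b_6 = 44.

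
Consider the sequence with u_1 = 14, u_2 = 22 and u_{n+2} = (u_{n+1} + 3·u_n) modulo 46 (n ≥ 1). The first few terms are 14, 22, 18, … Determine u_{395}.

We have u_1 = 14; u_2 = 22; u_3 = 18; u_4 = 38; u_5 = 0; u_6 = 22; u_7 = 22; u_8 = 42; u_9 = 16; u_{10} = 4; u_{11} = 6; u_{12} = 18; u_{13} = 36; u_{14} = 44; u_{15} = 14; u_{16} = 8; u_{17} = 4; u_{18} = 28; u_{19} = 40; u_{20} = 32; u_{21} = 14; u_{22} = 18; u_{23} = 14; u_{24} = 22.
The sequence repeats with period 22.
So u_{395} = u_{1 + ((395-1) mod 22)} = u_{21} = 14.

14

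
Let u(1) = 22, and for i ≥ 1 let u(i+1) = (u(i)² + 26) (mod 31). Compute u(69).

23

Listing terms: u(1) = 22; u(2) = 14; u(3) = 5; u(4) = 20; u(5) = 23; u(6) = 28; u(7) = 4; u(8) = 11; u(9) = 23.
Since u(9) = u(5) = 23, the sequence is eventually periodic: after a pre-period of length 4 it cycles with period 4.
For i ≥ 5, u(i) depends only on (i - 5) mod 4. (69 - 5) mod 4 = 0, so u(69) = u(5) = 23.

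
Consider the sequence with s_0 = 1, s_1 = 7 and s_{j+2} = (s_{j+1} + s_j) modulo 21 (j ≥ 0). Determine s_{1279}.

6

Computing terms: s_0 = 1,  s_1 = 7,  s_2 = 8,  s_3 = 15,  s_4 = 2,  s_5 = 17,  s_6 = 19,  s_7 = 15,  s_8 = 13,  s_9 = 7,  s_{10} = 20,  s_{11} = 6,  s_{12} = 5,  s_{13} = 11,  s_{14} = 16,  s_{15} = 6,  s_{16} = 1,  s_{17} = 7.
Since (s_{16}, s_{17}) = (s_0, s_1) = (1, 7) (two consecutive terms determine the rest), the sequence is periodic with period 16.
(1279 - 0) mod 16 = 15, so s_{1279} = s_{15} = 6.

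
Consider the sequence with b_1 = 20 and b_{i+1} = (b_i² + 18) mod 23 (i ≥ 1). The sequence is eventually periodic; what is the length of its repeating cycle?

3

Computing terms: b_1 = 20,  b_2 = 4,  b_3 = 11,  b_4 = 1,  b_5 = 19,  b_6 = 11.
Since b_6 = b_3 = 11, the sequence is eventually periodic: after a pre-period of length 2 it cycles with period 3.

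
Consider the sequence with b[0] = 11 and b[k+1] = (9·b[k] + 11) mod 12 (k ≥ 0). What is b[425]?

We have b[0] = 11; b[1] = 2; b[2] = 5; b[3] = 8; b[4] = 11.
Since b[4] = b[0] = 11, the sequence is periodic with period 4.
(425 - 0) mod 4 = 1, so b[425] = b[1] = 2.

2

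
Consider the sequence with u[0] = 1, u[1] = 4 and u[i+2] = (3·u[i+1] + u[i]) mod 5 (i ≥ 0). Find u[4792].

Computing terms: u[0] = 1; u[1] = 4; u[2] = 3; u[3] = 3; u[4] = 2; u[5] = 4; u[6] = 4; u[7] = 1; u[8] = 2; u[9] = 2; u[10] = 3; u[11] = 1; u[12] = 1; u[13] = 4.
Since (u[12], u[13]) = (u[0], u[1]) = (1, 4) (two consecutive terms determine the rest), the sequence is periodic with period 12.
So u[4792] = u[0 + ((4792-0) mod 12)] = u[4] = 2.

2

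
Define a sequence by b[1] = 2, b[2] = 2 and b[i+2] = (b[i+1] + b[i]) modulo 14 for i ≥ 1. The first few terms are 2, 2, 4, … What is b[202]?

12

Computing terms: b[1] = 2,  b[2] = 2,  b[3] = 4,  b[4] = 6,  b[5] = 10,  b[6] = 2,  b[7] = 12,  b[8] = 0,  b[9] = 12,  b[10] = 12,  b[11] = 10,  b[12] = 8,  b[13] = 4,  b[14] = 12,  b[15] = 2,  b[16] = 0,  b[17] = 2,  b[18] = 2.
The sequence repeats with period 16.
(202 - 1) mod 16 = 9, so b[202] = b[10] = 12.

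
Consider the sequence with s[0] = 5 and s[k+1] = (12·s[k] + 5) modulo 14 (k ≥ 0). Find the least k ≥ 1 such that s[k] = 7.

5

We have s[0] = 5; s[1] = 9; s[2] = 1; s[3] = 3; s[4] = 13; s[5] = 7; s[6] = 5.
The sequence repeats with period 6.
The value 7 first appears (with k ≥ 1) at s[5].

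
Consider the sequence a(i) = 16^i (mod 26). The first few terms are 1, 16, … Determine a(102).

Computing terms: a(0) = 1,  a(1) = 16,  a(2) = 22,  a(3) = 14,  a(4) = 16.
Since a(4) = a(1) = 16, the sequence is eventually periodic: after a pre-period of length 1 it cycles with period 3.
For i ≥ 1, a(i) depends only on (i - 1) mod 3. (102 - 1) mod 3 = 2, so a(102) = a(3) = 14.

14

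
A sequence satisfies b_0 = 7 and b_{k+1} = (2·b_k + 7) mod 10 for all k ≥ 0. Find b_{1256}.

7

Listing terms: b_0 = 7; b_1 = 1; b_2 = 9; b_3 = 5; b_4 = 7.
Since b_4 = b_0 = 7, the sequence is periodic with period 4.
(1256 - 0) mod 4 = 0, so b_{1256} = b_0 = 7.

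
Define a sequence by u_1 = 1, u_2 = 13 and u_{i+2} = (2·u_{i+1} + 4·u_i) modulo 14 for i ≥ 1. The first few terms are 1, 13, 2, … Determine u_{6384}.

8

u_1 = 1,  u_2 = 13,  u_3 = 2,  u_4 = 0,  u_5 = 8,  u_6 = 2,  u_7 = 8,  u_8 = 10,  u_9 = 10,  u_{10} = 4,  u_{11} = 6,  u_{12} = 0,  u_{13} = 10,  u_{14} = 6,  u_{15} = 10,  u_{16} = 2,  u_{17} = 2,  u_{18} = 12,  u_{19} = 4,  u_{20} = 0,  u_{21} = 2,  u_{22} = 4,  u_{23} = 2,  u_{24} = 6,  u_{25} = 6,  u_{26} = 8,  u_{27} = 12,  u_{28} = 0,  u_{29} = 6,  u_{30} = 12,  u_{31} = 6,  u_{32} = 4,  u_{33} = 4,  u_{34} = 10,  u_{35} = 8,  u_{36} = 0,  u_{37} = 4,  u_{38} = 8,  u_{39} = 4,  u_{40} = 12,  u_{41} = 12,  u_{42} = 2,  u_{43} = 10,  u_{44} = 0,  u_{45} = 12,  u_{46} = 10,  u_{47} = 12,  u_{48} = 8,  u_{49} = 8,  u_{50} = 6,  u_{51} = 2,  u_{52} = 0.
Since (u_{51}, u_{52}) = (u_3, u_4) = (2, 0) (two consecutive terms determine the rest), the sequence is eventually periodic: after a pre-period of length 2 it cycles with period 48.
For i ≥ 3, u_i depends only on (i - 3) mod 48. (6384 - 3) mod 48 = 45, so u_{6384} = u_{48} = 8.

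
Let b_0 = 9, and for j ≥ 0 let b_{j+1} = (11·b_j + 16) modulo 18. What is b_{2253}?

13

b_0 = 9,  b_1 = 7,  b_2 = 3,  b_3 = 13,  b_4 = 15,  b_5 = 1,  b_6 = 9.
Since b_6 = b_0 = 9, the sequence is periodic with period 6.
So b_{2253} = b_{0 + ((2253-0) mod 6)} = b_3 = 13.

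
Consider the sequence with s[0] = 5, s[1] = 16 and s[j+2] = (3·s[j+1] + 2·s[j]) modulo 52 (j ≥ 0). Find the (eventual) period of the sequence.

We have s[0] = 5,  s[1] = 16,  s[2] = 6,  s[3] = 50,  s[4] = 6,  s[5] = 14,  s[6] = 2,  s[7] = 34,  s[8] = 2,  s[9] = 22,  s[10] = 18,  s[11] = 46,  s[12] = 18,  s[13] = 42,  s[14] = 6,  s[15] = 50.
Since (s[14], s[15]) = (s[2], s[3]) = (6, 50) (two consecutive terms determine the rest), the sequence is eventually periodic: after a pre-period of length 2 it cycles with period 12.

12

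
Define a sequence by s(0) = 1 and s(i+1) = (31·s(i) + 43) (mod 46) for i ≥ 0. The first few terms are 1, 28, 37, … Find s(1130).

29

We have s(0) = 1, s(1) = 28, s(2) = 37, s(3) = 40, s(4) = 41, s(5) = 26, s(6) = 21, s(7) = 4, s(8) = 29, s(9) = 22, s(10) = 35, s(11) = 24, s(12) = 5, s(13) = 14, s(14) = 17, s(15) = 18, s(16) = 3, s(17) = 44, s(18) = 27, s(19) = 6, s(20) = 45, s(21) = 12, s(22) = 1.
Since s(22) = s(0) = 1, the sequence is periodic with period 22.
(1130 - 0) mod 22 = 8, so s(1130) = s(8) = 29.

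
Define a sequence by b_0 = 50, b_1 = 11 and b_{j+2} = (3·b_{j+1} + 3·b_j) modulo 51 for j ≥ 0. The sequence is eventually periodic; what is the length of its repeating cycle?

16

Listing terms: b_0 = 50; b_1 = 11; b_2 = 30; b_3 = 21; b_4 = 0; b_5 = 12; b_6 = 36; b_7 = 42; b_8 = 30; b_9 = 12; b_{10} = 24; b_{11} = 6; b_{12} = 39; b_{13} = 33; b_{14} = 12; b_{15} = 33; b_{16} = 33; b_{17} = 45; b_{18} = 30; b_{19} = 21.
Since (b_{18}, b_{19}) = (b_2, b_3) = (30, 21) (two consecutive terms determine the rest), the sequence is eventually periodic: after a pre-period of length 2 it cycles with period 16.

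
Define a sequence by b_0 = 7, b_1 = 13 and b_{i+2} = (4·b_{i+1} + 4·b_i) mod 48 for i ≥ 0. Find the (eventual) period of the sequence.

8

Listing terms: b_0 = 7; b_1 = 13; b_2 = 32; b_3 = 36; b_4 = 32; b_5 = 32; b_6 = 16; b_7 = 0; b_8 = 16; b_9 = 16; b_{10} = 32; b_{11} = 0; b_{12} = 32; b_{13} = 32.
Since (b_{12}, b_{13}) = (b_4, b_5) = (32, 32) (two consecutive terms determine the rest), the sequence is eventually periodic: after a pre-period of length 4 it cycles with period 8.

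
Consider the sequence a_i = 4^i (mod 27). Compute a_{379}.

4

Listing terms: a_0 = 1; a_1 = 4; a_2 = 16; a_3 = 10; a_4 = 13; a_5 = 25; a_6 = 19; a_7 = 22; a_8 = 7; a_9 = 1.
The sequence repeats with period 9.
(379 - 0) mod 9 = 1, so a_{379} = a_1 = 4.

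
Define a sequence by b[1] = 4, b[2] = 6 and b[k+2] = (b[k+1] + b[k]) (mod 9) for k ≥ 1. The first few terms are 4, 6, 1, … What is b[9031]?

5

We have b[1] = 4; b[2] = 6; b[3] = 1; b[4] = 7; b[5] = 8; b[6] = 6; b[7] = 5; b[8] = 2; b[9] = 7; b[10] = 0; b[11] = 7; b[12] = 7; b[13] = 5; b[14] = 3; b[15] = 8; b[16] = 2; b[17] = 1; b[18] = 3; b[19] = 4; b[20] = 7; b[21] = 2; b[22] = 0; b[23] = 2; b[24] = 2; b[25] = 4; b[26] = 6.
Since (b[25], b[26]) = (b[1], b[2]) = (4, 6) (two consecutive terms determine the rest), the sequence is periodic with period 24.
So b[9031] = b[1 + ((9031-1) mod 24)] = b[7] = 5.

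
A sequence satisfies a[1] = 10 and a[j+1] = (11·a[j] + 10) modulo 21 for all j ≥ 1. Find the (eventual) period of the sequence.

6

Listing terms: a[1] = 10, a[2] = 15, a[3] = 7, a[4] = 3, a[5] = 1, a[6] = 0, a[7] = 10.
Since a[7] = a[1] = 10, the sequence is periodic with period 6.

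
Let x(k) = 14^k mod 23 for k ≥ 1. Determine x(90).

12

x(1) = 14, x(2) = 12, x(3) = 7, x(4) = 6, x(5) = 15, x(6) = 3, x(7) = 19, x(8) = 13, x(9) = 21, x(10) = 18, x(11) = 22, x(12) = 9, x(13) = 11, x(14) = 16, x(15) = 17, x(16) = 8, x(17) = 20, x(18) = 4, x(19) = 10, x(20) = 2, x(21) = 5, x(22) = 1, x(23) = 14.
The sequence repeats with period 22.
So x(90) = x(1 + ((90-1) mod 22)) = x(2) = 12.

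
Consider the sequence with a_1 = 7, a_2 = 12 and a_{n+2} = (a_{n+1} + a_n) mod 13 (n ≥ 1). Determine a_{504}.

Listing terms: a_1 = 7, a_2 = 12, a_3 = 6, a_4 = 5, a_5 = 11, a_6 = 3, a_7 = 1, a_8 = 4, a_9 = 5, a_{10} = 9, a_{11} = 1, a_{12} = 10, a_{13} = 11, a_{14} = 8, a_{15} = 6, a_{16} = 1, a_{17} = 7, a_{18} = 8, a_{19} = 2, a_{20} = 10, a_{21} = 12, a_{22} = 9, a_{23} = 8, a_{24} = 4, a_{25} = 12, a_{26} = 3, a_{27} = 2, a_{28} = 5, a_{29} = 7, a_{30} = 12.
Since (a_{29}, a_{30}) = (a_1, a_2) = (7, 12) (two consecutive terms determine the rest), the sequence is periodic with period 28.
So a_{504} = a_{1 + ((504-1) mod 28)} = a_{28} = 5.

5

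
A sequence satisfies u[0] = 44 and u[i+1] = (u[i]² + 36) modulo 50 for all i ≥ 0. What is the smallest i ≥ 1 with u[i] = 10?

5

We have u[0] = 44, u[1] = 22, u[2] = 20, u[3] = 36, u[4] = 32, u[5] = 10, u[6] = 36.
Since u[6] = u[3] = 36, the sequence is eventually periodic: after a pre-period of length 3 it cycles with period 3.
The value 10 first appears (with i ≥ 1) at u[5].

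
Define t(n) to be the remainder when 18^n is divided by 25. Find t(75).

7

Listing terms: t(1) = 18,  t(2) = 24,  t(3) = 7,  t(4) = 1,  t(5) = 18.
The sequence repeats with period 4.
So t(75) = t(1 + ((75-1) mod 4)) = t(3) = 7.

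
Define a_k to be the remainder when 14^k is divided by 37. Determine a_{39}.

We have a_1 = 14,  a_2 = 11,  a_3 = 6,  a_4 = 10,  a_5 = 29,  a_6 = 36,  a_7 = 23,  a_8 = 26,  a_9 = 31,  a_{10} = 27,  a_{11} = 8,  a_{12} = 1,  a_{13} = 14.
The sequence repeats with period 12.
(39 - 1) mod 12 = 2, so a_{39} = a_3 = 6.

6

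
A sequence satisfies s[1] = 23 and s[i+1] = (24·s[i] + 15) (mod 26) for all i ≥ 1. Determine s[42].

1

Computing terms: s[1] = 23,  s[2] = 21,  s[3] = 25,  s[4] = 17,  s[5] = 7,  s[6] = 1,  s[7] = 13,  s[8] = 15,  s[9] = 11,  s[10] = 19,  s[11] = 3,  s[12] = 9,  s[13] = 23.
Since s[13] = s[1] = 23, the sequence is periodic with period 12.
(42 - 1) mod 12 = 5, so s[42] = s[6] = 1.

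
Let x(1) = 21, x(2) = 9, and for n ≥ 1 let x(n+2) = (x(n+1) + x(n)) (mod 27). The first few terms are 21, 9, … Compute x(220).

12

x(1) = 21, x(2) = 9, x(3) = 3, x(4) = 12, x(5) = 15, x(6) = 0, x(7) = 15, x(8) = 15, x(9) = 3, x(10) = 18, x(11) = 21, x(12) = 12, x(13) = 6, x(14) = 18, x(15) = 24, x(16) = 15, x(17) = 12, x(18) = 0, x(19) = 12, x(20) = 12, x(21) = 24, x(22) = 9, x(23) = 6, x(24) = 15, x(25) = 21, x(26) = 9.
Since (x(25), x(26)) = (x(1), x(2)) = (21, 9) (two consecutive terms determine the rest), the sequence is periodic with period 24.
(220 - 1) mod 24 = 3, so x(220) = x(4) = 12.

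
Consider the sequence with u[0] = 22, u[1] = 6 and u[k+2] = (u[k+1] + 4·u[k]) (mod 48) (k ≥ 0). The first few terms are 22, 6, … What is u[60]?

We have u[0] = 22,  u[1] = 6,  u[2] = 46,  u[3] = 22,  u[4] = 14,  u[5] = 6,  u[6] = 14,  u[7] = 38,  u[8] = 46,  u[9] = 6,  u[10] = 46.
Since (u[9], u[10]) = (u[1], u[2]) = (6, 46) (two consecutive terms determine the rest), the sequence is eventually periodic: after a pre-period of length 1 it cycles with period 8.
For k ≥ 1, u[k] depends only on (k - 1) mod 8. (60 - 1) mod 8 = 3, so u[60] = u[4] = 14.

14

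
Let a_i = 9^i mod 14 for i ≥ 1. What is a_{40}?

9

Listing terms: a_1 = 9,  a_2 = 11,  a_3 = 1,  a_4 = 9.
Since a_4 = a_1 = 9, the sequence is periodic with period 3.
So a_{40} = a_{1 + ((40-1) mod 3)} = a_1 = 9.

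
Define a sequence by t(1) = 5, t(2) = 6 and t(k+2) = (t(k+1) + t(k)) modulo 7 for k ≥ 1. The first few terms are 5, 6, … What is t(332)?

4

We have t(1) = 5; t(2) = 6; t(3) = 4; t(4) = 3; t(5) = 0; t(6) = 3; t(7) = 3; t(8) = 6; t(9) = 2; t(10) = 1; t(11) = 3; t(12) = 4; t(13) = 0; t(14) = 4; t(15) = 4; t(16) = 1; t(17) = 5; t(18) = 6.
Since (t(17), t(18)) = (t(1), t(2)) = (5, 6) (two consecutive terms determine the rest), the sequence is periodic with period 16.
(332 - 1) mod 16 = 11, so t(332) = t(12) = 4.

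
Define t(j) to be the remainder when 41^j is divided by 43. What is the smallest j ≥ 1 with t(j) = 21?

6

Listing terms: t(0) = 1, t(1) = 41, t(2) = 4, t(3) = 35, t(4) = 16, t(5) = 11, t(6) = 21, t(7) = 1.
Since t(7) = t(0) = 1, the sequence is periodic with period 7.
The value 21 first appears (with j ≥ 1) at t(6).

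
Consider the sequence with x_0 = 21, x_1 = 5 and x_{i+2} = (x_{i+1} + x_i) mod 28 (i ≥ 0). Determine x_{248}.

Computing terms: x_0 = 21,  x_1 = 5,  x_2 = 26,  x_3 = 3,  x_4 = 1,  x_5 = 4,  x_6 = 5,  x_7 = 9,  x_8 = 14,  x_9 = 23,  x_{10} = 9,  x_{11} = 4,  x_{12} = 13,  x_{13} = 17,  x_{14} = 2,  x_{15} = 19,  x_{16} = 21,  x_{17} = 12,  x_{18} = 5,  x_{19} = 17,  x_{20} = 22,  x_{21} = 11,  x_{22} = 5,  x_{23} = 16,  x_{24} = 21,  x_{25} = 9,  x_{26} = 2,  x_{27} = 11,  x_{28} = 13,  x_{29} = 24,  x_{30} = 9,  x_{31} = 5,  x_{32} = 14,  x_{33} = 19,  x_{34} = 5,  x_{35} = 24,  x_{36} = 1,  x_{37} = 25,  x_{38} = 26,  x_{39} = 23,  x_{40} = 21,  x_{41} = 16,  x_{42} = 9,  x_{43} = 25,  x_{44} = 6,  x_{45} = 3,  x_{46} = 9,  x_{47} = 12,  x_{48} = 21,  x_{49} = 5.
Since (x_{48}, x_{49}) = (x_0, x_1) = (21, 5) (two consecutive terms determine the rest), the sequence is periodic with period 48.
So x_{248} = x_{0 + ((248-0) mod 48)} = x_8 = 14.

14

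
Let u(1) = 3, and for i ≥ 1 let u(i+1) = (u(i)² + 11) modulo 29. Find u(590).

27

Listing terms: u(1) = 3; u(2) = 20; u(3) = 5; u(4) = 7; u(5) = 2; u(6) = 15; u(7) = 4; u(8) = 27; u(9) = 15.
Since u(9) = u(6) = 15, the sequence is eventually periodic: after a pre-period of length 5 it cycles with period 3.
For i ≥ 6, u(i) depends only on (i - 6) mod 3. (590 - 6) mod 3 = 2, so u(590) = u(8) = 27.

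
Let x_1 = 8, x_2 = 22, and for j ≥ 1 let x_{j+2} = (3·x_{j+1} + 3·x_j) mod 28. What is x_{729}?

Listing terms: x_1 = 8, x_2 = 22, x_3 = 6, x_4 = 0, x_5 = 18, x_6 = 26, x_7 = 20, x_8 = 26, x_9 = 26, x_{10} = 16, x_{11} = 14, x_{12} = 6, x_{13} = 4, x_{14} = 2, x_{15} = 18, x_{16} = 4, x_{17} = 10, x_{18} = 14, x_{19} = 16, x_{20} = 6, x_{21} = 10, x_{22} = 20, x_{23} = 6, x_{24} = 22, x_{25} = 0, x_{26} = 10, x_{27} = 2, x_{28} = 8, x_{29} = 2, x_{30} = 2, x_{31} = 12, x_{32} = 14, x_{33} = 22, x_{34} = 24, x_{35} = 26, x_{36} = 10, x_{37} = 24, x_{38} = 18, x_{39} = 14, x_{40} = 12, x_{41} = 22, x_{42} = 18, x_{43} = 8, x_{44} = 22.
Since (x_{43}, x_{44}) = (x_1, x_2) = (8, 22) (two consecutive terms determine the rest), the sequence is periodic with period 42.
(729 - 1) mod 42 = 14, so x_{729} = x_{15} = 18.

18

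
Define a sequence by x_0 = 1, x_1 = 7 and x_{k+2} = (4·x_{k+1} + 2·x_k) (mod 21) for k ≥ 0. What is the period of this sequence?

48

Computing terms: x_0 = 1; x_1 = 7; x_2 = 9; x_3 = 8; x_4 = 8; x_5 = 6; x_6 = 19; x_7 = 4; x_8 = 12; x_9 = 14; x_{10} = 17; x_{11} = 12; x_{12} = 19; x_{13} = 16; x_{14} = 18; x_{15} = 20; x_{16} = 11; x_{17} = 0; x_{18} = 1; x_{19} = 4; x_{20} = 18; x_{21} = 17; x_{22} = 20; x_{23} = 9; x_{24} = 13; x_{25} = 7; x_{26} = 12; x_{27} = 20; x_{28} = 20; x_{29} = 15; x_{30} = 16; x_{31} = 10; x_{32} = 9; x_{33} = 14; x_{34} = 11; x_{35} = 9; x_{36} = 16; x_{37} = 19; x_{38} = 3; x_{39} = 8; x_{40} = 17; x_{41} = 0; x_{42} = 13; x_{43} = 10; x_{44} = 3; x_{45} = 11; x_{46} = 8; x_{47} = 12; x_{48} = 1; x_{49} = 7.
The sequence repeats with period 48.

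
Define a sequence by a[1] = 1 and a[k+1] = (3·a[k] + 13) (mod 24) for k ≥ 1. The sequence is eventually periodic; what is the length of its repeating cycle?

4

a[1] = 1; a[2] = 16; a[3] = 13; a[4] = 4; a[5] = 1.
The sequence repeats with period 4.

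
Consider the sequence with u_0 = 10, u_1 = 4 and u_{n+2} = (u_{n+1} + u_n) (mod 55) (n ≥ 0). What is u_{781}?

Computing terms: u_0 = 10,  u_1 = 4,  u_2 = 14,  u_3 = 18,  u_4 = 32,  u_5 = 50,  u_6 = 27,  u_7 = 22,  u_8 = 49,  u_9 = 16,  u_{10} = 10,  u_{11} = 26,  u_{12} = 36,  u_{13} = 7,  u_{14} = 43,  u_{15} = 50,  u_{16} = 38,  u_{17} = 33,  u_{18} = 16,  u_{19} = 49,  u_{20} = 10,  u_{21} = 4.
The sequence repeats with period 20.
(781 - 0) mod 20 = 1, so u_{781} = u_1 = 4.

4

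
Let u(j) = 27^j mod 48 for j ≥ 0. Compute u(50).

9

Computing terms: u(0) = 1, u(1) = 27, u(2) = 9, u(3) = 3, u(4) = 33, u(5) = 27.
Since u(5) = u(1) = 27, the sequence is eventually periodic: after a pre-period of length 1 it cycles with period 4.
For j ≥ 1, u(j) depends only on (j - 1) mod 4. (50 - 1) mod 4 = 1, so u(50) = u(2) = 9.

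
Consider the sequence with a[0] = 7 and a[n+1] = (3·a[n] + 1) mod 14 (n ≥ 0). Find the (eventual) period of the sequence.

We have a[0] = 7,  a[1] = 8,  a[2] = 11,  a[3] = 6,  a[4] = 5,  a[5] = 2,  a[6] = 7.
Since a[6] = a[0] = 7, the sequence is periodic with period 6.

6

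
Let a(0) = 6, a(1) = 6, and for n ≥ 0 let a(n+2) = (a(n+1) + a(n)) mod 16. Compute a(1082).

12

We have a(0) = 6,  a(1) = 6,  a(2) = 12,  a(3) = 2,  a(4) = 14,  a(5) = 0,  a(6) = 14,  a(7) = 14,  a(8) = 12,  a(9) = 10,  a(10) = 6,  a(11) = 0,  a(12) = 6,  a(13) = 6.
The sequence repeats with period 12.
(1082 - 0) mod 12 = 2, so a(1082) = a(2) = 12.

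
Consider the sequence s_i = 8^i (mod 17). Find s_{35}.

2

We have s_1 = 8, s_2 = 13, s_3 = 2, s_4 = 16, s_5 = 9, s_6 = 4, s_7 = 15, s_8 = 1, s_9 = 8.
Since s_9 = s_1 = 8, the sequence is periodic with period 8.
So s_{35} = s_{1 + ((35-1) mod 8)} = s_3 = 2.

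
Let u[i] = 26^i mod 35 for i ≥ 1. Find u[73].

u[1] = 26, u[2] = 11, u[3] = 6, u[4] = 16, u[5] = 31, u[6] = 1, u[7] = 26.
Since u[7] = u[1] = 26, the sequence is periodic with period 6.
So u[73] = u[1 + ((73-1) mod 6)] = u[1] = 26.

26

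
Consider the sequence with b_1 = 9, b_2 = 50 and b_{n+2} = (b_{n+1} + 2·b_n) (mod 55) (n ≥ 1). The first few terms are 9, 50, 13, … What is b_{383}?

13

Listing terms: b_1 = 9; b_2 = 50; b_3 = 13; b_4 = 3; b_5 = 29; b_6 = 35; b_7 = 38; b_8 = 53; b_9 = 19; b_{10} = 15; b_{11} = 53; b_{12} = 28; b_{13} = 24; b_{14} = 25; b_{15} = 18; b_{16} = 13; b_{17} = 49; b_{18} = 20; b_{19} = 8; b_{20} = 48; b_{21} = 9; b_{22} = 50.
The sequence repeats with period 20.
So b_{383} = b_{1 + ((383-1) mod 20)} = b_3 = 13.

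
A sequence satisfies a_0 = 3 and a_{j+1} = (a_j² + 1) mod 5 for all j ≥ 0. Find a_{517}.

a_0 = 3,  a_1 = 0,  a_2 = 1,  a_3 = 2,  a_4 = 0.
Since a_4 = a_1 = 0, the sequence is eventually periodic: after a pre-period of length 1 it cycles with period 3.
For j ≥ 1, a_j depends only on (j - 1) mod 3. (517 - 1) mod 3 = 0, so a_{517} = a_1 = 0.

0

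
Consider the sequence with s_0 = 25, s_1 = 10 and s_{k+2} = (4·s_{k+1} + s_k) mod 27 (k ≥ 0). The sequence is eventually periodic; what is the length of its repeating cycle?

We have s_0 = 25; s_1 = 10; s_2 = 11; s_3 = 0; s_4 = 11; s_5 = 17; s_6 = 25; s_7 = 9; s_8 = 7; s_9 = 10; s_{10} = 20; s_{11} = 9; s_{12} = 2; s_{13} = 17; s_{14} = 16; s_{15} = 0; s_{16} = 16; s_{17} = 10; s_{18} = 2; s_{19} = 18; s_{20} = 20; s_{21} = 17; s_{22} = 7; s_{23} = 18; s_{24} = 25; s_{25} = 10.
Since (s_{24}, s_{25}) = (s_0, s_1) = (25, 10) (two consecutive terms determine the rest), the sequence is periodic with period 24.

24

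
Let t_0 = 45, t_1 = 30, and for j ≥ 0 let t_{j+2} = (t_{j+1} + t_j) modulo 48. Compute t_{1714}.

12

Computing terms: t_0 = 45, t_1 = 30, t_2 = 27, t_3 = 9, t_4 = 36, t_5 = 45, t_6 = 33, t_7 = 30, t_8 = 15, t_9 = 45, t_{10} = 12, t_{11} = 9, t_{12} = 21, t_{13} = 30, t_{14} = 3, t_{15} = 33, t_{16} = 36, t_{17} = 21, t_{18} = 9, t_{19} = 30, t_{20} = 39, t_{21} = 21, t_{22} = 12, t_{23} = 33, t_{24} = 45, t_{25} = 30.
The sequence repeats with period 24.
(1714 - 0) mod 24 = 10, so t_{1714} = t_{10} = 12.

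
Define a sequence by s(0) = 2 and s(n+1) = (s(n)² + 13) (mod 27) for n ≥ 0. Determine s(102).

11

We have s(0) = 2,  s(1) = 17,  s(2) = 5,  s(3) = 11,  s(4) = 26,  s(5) = 14,  s(6) = 20,  s(7) = 8,  s(8) = 23,  s(9) = 2.
Since s(9) = s(0) = 2, the sequence is periodic with period 9.
(102 - 0) mod 9 = 3, so s(102) = s(3) = 11.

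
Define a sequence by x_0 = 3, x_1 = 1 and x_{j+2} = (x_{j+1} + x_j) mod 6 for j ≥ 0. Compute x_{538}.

x_0 = 3; x_1 = 1; x_2 = 4; x_3 = 5; x_4 = 3; x_5 = 2; x_6 = 5; x_7 = 1; x_8 = 0; x_9 = 1; x_{10} = 1; x_{11} = 2; x_{12} = 3; x_{13} = 5; x_{14} = 2; x_{15} = 1; x_{16} = 3; x_{17} = 4; x_{18} = 1; x_{19} = 5; x_{20} = 0; x_{21} = 5; x_{22} = 5; x_{23} = 4; x_{24} = 3; x_{25} = 1.
The sequence repeats with period 24.
(538 - 0) mod 24 = 10, so x_{538} = x_{10} = 1.

1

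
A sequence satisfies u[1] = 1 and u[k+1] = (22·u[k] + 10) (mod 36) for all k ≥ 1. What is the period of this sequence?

We have u[1] = 1,  u[2] = 32,  u[3] = 30,  u[4] = 22,  u[5] = 26,  u[6] = 6,  u[7] = 34,  u[8] = 2,  u[9] = 18,  u[10] = 10,  u[11] = 14,  u[12] = 30.
Since u[12] = u[3] = 30, the sequence is eventually periodic: after a pre-period of length 2 it cycles with period 9.

9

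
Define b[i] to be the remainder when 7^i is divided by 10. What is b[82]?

9

We have b[0] = 1, b[1] = 7, b[2] = 9, b[3] = 3, b[4] = 1.
The sequence repeats with period 4.
(82 - 0) mod 4 = 2, so b[82] = b[2] = 9.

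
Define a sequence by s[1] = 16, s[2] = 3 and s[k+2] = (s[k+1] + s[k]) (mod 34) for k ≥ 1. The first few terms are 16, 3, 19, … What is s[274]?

s[1] = 16; s[2] = 3; s[3] = 19; s[4] = 22; s[5] = 7; s[6] = 29; s[7] = 2; s[8] = 31; s[9] = 33; s[10] = 30; s[11] = 29; s[12] = 25; s[13] = 20; s[14] = 11; s[15] = 31; s[16] = 8; s[17] = 5; s[18] = 13; s[19] = 18; s[20] = 31; s[21] = 15; s[22] = 12; s[23] = 27; s[24] = 5; s[25] = 32; s[26] = 3; s[27] = 1; s[28] = 4; s[29] = 5; s[30] = 9; s[31] = 14; s[32] = 23; s[33] = 3; s[34] = 26; s[35] = 29; s[36] = 21; s[37] = 16; s[38] = 3.
Since (s[37], s[38]) = (s[1], s[2]) = (16, 3) (two consecutive terms determine the rest), the sequence is periodic with period 36.
So s[274] = s[1 + ((274-1) mod 36)] = s[22] = 12.

12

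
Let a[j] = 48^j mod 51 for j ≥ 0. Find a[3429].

Listing terms: a[0] = 1; a[1] = 48; a[2] = 9; a[3] = 24; a[4] = 30; a[5] = 12; a[6] = 15; a[7] = 6; a[8] = 33; a[9] = 3; a[10] = 42; a[11] = 27; a[12] = 21; a[13] = 39; a[14] = 36; a[15] = 45; a[16] = 18; a[17] = 48.
Since a[17] = a[1] = 48, the sequence is eventually periodic: after a pre-period of length 1 it cycles with period 16.
For j ≥ 1, a[j] depends only on (j - 1) mod 16. (3429 - 1) mod 16 = 4, so a[3429] = a[5] = 12.

12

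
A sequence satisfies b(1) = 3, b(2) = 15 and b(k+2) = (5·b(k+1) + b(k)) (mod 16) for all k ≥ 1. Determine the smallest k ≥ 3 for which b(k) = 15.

Computing terms: b(1) = 3; b(2) = 15; b(3) = 14; b(4) = 5; b(5) = 7; b(6) = 8; b(7) = 15; b(8) = 3; b(9) = 14; b(10) = 9; b(11) = 11; b(12) = 0; b(13) = 11; b(14) = 7; b(15) = 14; b(16) = 13; b(17) = 15; b(18) = 8; b(19) = 7; b(20) = 11; b(21) = 14; b(22) = 1; b(23) = 3; b(24) = 0; b(25) = 3; b(26) = 15.
Since (b(25), b(26)) = (b(1), b(2)) = (3, 15) (two consecutive terms determine the rest), the sequence is periodic with period 24.
The value 15 first appears (with k ≥ 3) at b(7).

7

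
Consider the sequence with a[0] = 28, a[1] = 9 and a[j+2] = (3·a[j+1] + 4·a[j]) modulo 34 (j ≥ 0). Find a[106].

a[0] = 28, a[1] = 9, a[2] = 3, a[3] = 11, a[4] = 11, a[5] = 9, a[6] = 3.
Since (a[5], a[6]) = (a[1], a[2]) = (9, 3) (two consecutive terms determine the rest), the sequence is eventually periodic: after a pre-period of length 1 it cycles with period 4.
For j ≥ 1, a[j] depends only on (j - 1) mod 4. (106 - 1) mod 4 = 1, so a[106] = a[2] = 3.

3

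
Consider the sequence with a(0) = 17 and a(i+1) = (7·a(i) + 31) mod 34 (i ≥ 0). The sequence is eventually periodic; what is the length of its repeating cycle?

Listing terms: a(0) = 17,  a(1) = 14,  a(2) = 27,  a(3) = 16,  a(4) = 7,  a(5) = 12,  a(6) = 13,  a(7) = 20,  a(8) = 1,  a(9) = 4,  a(10) = 25,  a(11) = 2,  a(12) = 11,  a(13) = 6,  a(14) = 5,  a(15) = 32,  a(16) = 17.
Since a(16) = a(0) = 17, the sequence is periodic with period 16.

16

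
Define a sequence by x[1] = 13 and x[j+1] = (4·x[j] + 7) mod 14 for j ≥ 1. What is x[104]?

Listing terms: x[1] = 13; x[2] = 3; x[3] = 5; x[4] = 13.
The sequence repeats with period 3.
(104 - 1) mod 3 = 1, so x[104] = x[2] = 3.

3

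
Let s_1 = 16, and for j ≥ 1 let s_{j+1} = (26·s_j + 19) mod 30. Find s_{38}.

9

Computing terms: s_1 = 16, s_2 = 15, s_3 = 19, s_4 = 3, s_5 = 7, s_6 = 21, s_7 = 25, s_8 = 9, s_9 = 13, s_{10} = 27, s_{11} = 1, s_{12} = 15.
Since s_{12} = s_2 = 15, the sequence is eventually periodic: after a pre-period of length 1 it cycles with period 10.
For j ≥ 2, s_j depends only on (j - 2) mod 10. (38 - 2) mod 10 = 6, so s_{38} = s_8 = 9.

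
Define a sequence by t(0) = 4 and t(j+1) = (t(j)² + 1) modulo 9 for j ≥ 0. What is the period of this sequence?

3

Listing terms: t(0) = 4, t(1) = 8, t(2) = 2, t(3) = 5, t(4) = 8.
Since t(4) = t(1) = 8, the sequence is eventually periodic: after a pre-period of length 1 it cycles with period 3.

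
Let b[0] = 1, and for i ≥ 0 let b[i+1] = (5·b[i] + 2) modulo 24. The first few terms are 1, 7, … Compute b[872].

1

b[0] = 1, b[1] = 7, b[2] = 13, b[3] = 19, b[4] = 1.
Since b[4] = b[0] = 1, the sequence is periodic with period 4.
So b[872] = b[0 + ((872-0) mod 4)] = b[0] = 1.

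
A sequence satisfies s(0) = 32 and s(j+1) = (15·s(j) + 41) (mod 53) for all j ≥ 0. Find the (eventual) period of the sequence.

We have s(0) = 32, s(1) = 44, s(2) = 12, s(3) = 9, s(4) = 17, s(5) = 31, s(6) = 29, s(7) = 52, s(8) = 26, s(9) = 7, s(10) = 40, s(11) = 5, s(12) = 10, s(13) = 32.
The sequence repeats with period 13.

13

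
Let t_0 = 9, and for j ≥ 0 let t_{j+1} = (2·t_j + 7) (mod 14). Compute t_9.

9

We have t_0 = 9; t_1 = 11; t_2 = 1; t_3 = 9.
The sequence repeats with period 3.
So t_9 = t_{0 + ((9-0) mod 3)} = t_0 = 9.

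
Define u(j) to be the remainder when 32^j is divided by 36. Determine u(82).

4

Listing terms: u(0) = 1,  u(1) = 32,  u(2) = 16,  u(3) = 8,  u(4) = 4,  u(5) = 20,  u(6) = 28,  u(7) = 32.
Since u(7) = u(1) = 32, the sequence is eventually periodic: after a pre-period of length 1 it cycles with period 6.
For j ≥ 1, u(j) depends only on (j - 1) mod 6. (82 - 1) mod 6 = 3, so u(82) = u(4) = 4.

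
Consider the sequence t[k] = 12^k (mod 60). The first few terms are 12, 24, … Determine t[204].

36

t[1] = 12,  t[2] = 24,  t[3] = 48,  t[4] = 36,  t[5] = 12.
Since t[5] = t[1] = 12, the sequence is periodic with period 4.
(204 - 1) mod 4 = 3, so t[204] = t[4] = 36.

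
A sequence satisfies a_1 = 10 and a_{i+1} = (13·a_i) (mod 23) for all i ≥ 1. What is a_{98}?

7

Listing terms: a_1 = 10,  a_2 = 15,  a_3 = 11,  a_4 = 5,  a_5 = 19,  a_6 = 17,  a_7 = 14,  a_8 = 21,  a_9 = 20,  a_{10} = 7,  a_{11} = 22,  a_{12} = 10.
Since a_{12} = a_1 = 10, the sequence is periodic with period 11.
(98 - 1) mod 11 = 9, so a_{98} = a_{10} = 7.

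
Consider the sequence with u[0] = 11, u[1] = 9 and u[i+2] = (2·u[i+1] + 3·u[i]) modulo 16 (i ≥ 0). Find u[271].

Listing terms: u[0] = 11,  u[1] = 9,  u[2] = 3,  u[3] = 1,  u[4] = 11,  u[5] = 9.
The sequence repeats with period 4.
(271 - 0) mod 4 = 3, so u[271] = u[3] = 1.

1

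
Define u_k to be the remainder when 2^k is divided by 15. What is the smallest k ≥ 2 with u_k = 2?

5

u_1 = 2,  u_2 = 4,  u_3 = 8,  u_4 = 1,  u_5 = 2.
Since u_5 = u_1 = 2, the sequence is periodic with period 4.
The value 2 next appears (with k ≥ 2) at u_5.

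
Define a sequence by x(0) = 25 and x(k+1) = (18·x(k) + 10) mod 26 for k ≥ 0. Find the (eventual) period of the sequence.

4

We have x(0) = 25,  x(1) = 18,  x(2) = 22,  x(3) = 16,  x(4) = 12,  x(5) = 18.
Since x(5) = x(1) = 18, the sequence is eventually periodic: after a pre-period of length 1 it cycles with period 4.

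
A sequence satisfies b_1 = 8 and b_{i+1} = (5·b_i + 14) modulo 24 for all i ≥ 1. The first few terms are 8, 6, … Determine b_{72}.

18

We have b_1 = 8, b_2 = 6, b_3 = 20, b_4 = 18, b_5 = 8.
Since b_5 = b_1 = 8, the sequence is periodic with period 4.
(72 - 1) mod 4 = 3, so b_{72} = b_4 = 18.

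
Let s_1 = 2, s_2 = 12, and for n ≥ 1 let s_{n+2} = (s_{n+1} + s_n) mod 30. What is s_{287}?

16

We have s_1 = 2,  s_2 = 12,  s_3 = 14,  s_4 = 26,  s_5 = 10,  s_6 = 6,  s_7 = 16,  s_8 = 22,  s_9 = 8,  s_{10} = 0,  s_{11} = 8,  s_{12} = 8,  s_{13} = 16,  s_{14} = 24,  s_{15} = 10,  s_{16} = 4,  s_{17} = 14,  s_{18} = 18,  s_{19} = 2,  s_{20} = 20,  s_{21} = 22,  s_{22} = 12,  s_{23} = 4,  s_{24} = 16,  s_{25} = 20,  s_{26} = 6,  s_{27} = 26,  s_{28} = 2,  s_{29} = 28,  s_{30} = 0,  s_{31} = 28,  s_{32} = 28,  s_{33} = 26,  s_{34} = 24,  s_{35} = 20,  s_{36} = 14,  s_{37} = 4,  s_{38} = 18,  s_{39} = 22,  s_{40} = 10,  s_{41} = 2,  s_{42} = 12.
The sequence repeats with period 40.
So s_{287} = s_{1 + ((287-1) mod 40)} = s_7 = 16.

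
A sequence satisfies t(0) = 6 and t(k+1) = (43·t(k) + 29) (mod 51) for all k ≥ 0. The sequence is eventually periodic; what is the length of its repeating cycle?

24

Listing terms: t(0) = 6; t(1) = 32; t(2) = 28; t(3) = 9; t(4) = 8; t(5) = 16; t(6) = 3; t(7) = 5; t(8) = 40; t(9) = 15; t(10) = 11; t(11) = 43; t(12) = 42; t(13) = 50; t(14) = 37; t(15) = 39; t(16) = 23; t(17) = 49; t(18) = 45; t(19) = 26; t(20) = 25; t(21) = 33; t(22) = 20; t(23) = 22; t(24) = 6.
The sequence repeats with period 24.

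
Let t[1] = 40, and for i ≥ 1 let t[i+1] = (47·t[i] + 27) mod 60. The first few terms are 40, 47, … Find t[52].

t[1] = 40; t[2] = 47; t[3] = 16; t[4] = 59; t[5] = 40.
Since t[5] = t[1] = 40, the sequence is periodic with period 4.
(52 - 1) mod 4 = 3, so t[52] = t[4] = 59.

59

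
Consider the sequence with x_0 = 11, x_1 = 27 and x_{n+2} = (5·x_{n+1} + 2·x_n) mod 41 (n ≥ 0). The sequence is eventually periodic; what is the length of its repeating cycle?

Listing terms: x_0 = 11; x_1 = 27; x_2 = 34; x_3 = 19; x_4 = 40; x_5 = 33; x_6 = 40; x_7 = 20; x_8 = 16; x_9 = 38; x_{10} = 17; x_{11} = 38; x_{12} = 19; x_{13} = 7; x_{14} = 32; x_{15} = 10; x_{16} = 32; x_{17} = 16; x_{18} = 21; x_{19} = 14; x_{20} = 30; x_{21} = 14; x_{22} = 7; x_{23} = 22; x_{24} = 1; x_{25} = 8; x_{26} = 1; x_{27} = 21; x_{28} = 25; x_{29} = 3; x_{30} = 24; x_{31} = 3; x_{32} = 22; x_{33} = 34; x_{34} = 9; x_{35} = 31; x_{36} = 9; x_{37} = 25; x_{38} = 20; x_{39} = 27; x_{40} = 11; x_{41} = 27.
Since (x_{40}, x_{41}) = (x_0, x_1) = (11, 27) (two consecutive terms determine the rest), the sequence is periodic with period 40.

40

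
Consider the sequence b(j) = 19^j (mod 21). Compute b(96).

1

We have b(1) = 19; b(2) = 4; b(3) = 13; b(4) = 16; b(5) = 10; b(6) = 1; b(7) = 19.
The sequence repeats with period 6.
So b(96) = b(1 + ((96-1) mod 6)) = b(6) = 1.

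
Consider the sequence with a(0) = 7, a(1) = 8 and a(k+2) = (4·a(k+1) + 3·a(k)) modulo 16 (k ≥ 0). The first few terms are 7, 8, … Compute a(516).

15

a(0) = 7; a(1) = 8; a(2) = 5; a(3) = 12; a(4) = 15; a(5) = 0; a(6) = 13; a(7) = 4; a(8) = 7; a(9) = 8.
The sequence repeats with period 8.
So a(516) = a(0 + ((516-0) mod 8)) = a(4) = 15.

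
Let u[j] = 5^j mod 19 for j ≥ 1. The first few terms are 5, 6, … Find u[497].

u[1] = 5,  u[2] = 6,  u[3] = 11,  u[4] = 17,  u[5] = 9,  u[6] = 7,  u[7] = 16,  u[8] = 4,  u[9] = 1,  u[10] = 5.
The sequence repeats with period 9.
(497 - 1) mod 9 = 1, so u[497] = u[2] = 6.

6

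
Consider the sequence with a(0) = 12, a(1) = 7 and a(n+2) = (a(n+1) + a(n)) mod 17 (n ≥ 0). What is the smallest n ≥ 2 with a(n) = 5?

15

Computing terms: a(0) = 12, a(1) = 7, a(2) = 2, a(3) = 9, a(4) = 11, a(5) = 3, a(6) = 14, a(7) = 0, a(8) = 14, a(9) = 14, a(10) = 11, a(11) = 8, a(12) = 2, a(13) = 10, a(14) = 12, a(15) = 5, a(16) = 0, a(17) = 5, a(18) = 5, a(19) = 10, a(20) = 15, a(21) = 8, a(22) = 6, a(23) = 14, a(24) = 3, a(25) = 0, a(26) = 3, a(27) = 3, a(28) = 6, a(29) = 9, a(30) = 15, a(31) = 7, a(32) = 5, a(33) = 12, a(34) = 0, a(35) = 12, a(36) = 12, a(37) = 7.
Since (a(36), a(37)) = (a(0), a(1)) = (12, 7) (two consecutive terms determine the rest), the sequence is periodic with period 36.
The value 5 first appears (with n ≥ 2) at a(15).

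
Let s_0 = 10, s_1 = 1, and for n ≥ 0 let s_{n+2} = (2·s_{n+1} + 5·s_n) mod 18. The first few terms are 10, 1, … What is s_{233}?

We have s_0 = 10; s_1 = 1; s_2 = 16; s_3 = 1; s_4 = 10; s_5 = 7; s_6 = 10; s_7 = 1.
Since (s_6, s_7) = (s_0, s_1) = (10, 1) (two consecutive terms determine the rest), the sequence is periodic with period 6.
So s_{233} = s_{0 + ((233-0) mod 6)} = s_5 = 7.

7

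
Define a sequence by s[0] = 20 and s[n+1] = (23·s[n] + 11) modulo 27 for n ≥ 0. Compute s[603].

6

s[0] = 20; s[1] = 12; s[2] = 17; s[3] = 24; s[4] = 23; s[5] = 0; s[6] = 11; s[7] = 21; s[8] = 8; s[9] = 6; s[10] = 14; s[11] = 9; s[12] = 2; s[13] = 3; s[14] = 26; s[15] = 15; s[16] = 5; s[17] = 18; s[18] = 20.
Since s[18] = s[0] = 20, the sequence is periodic with period 18.
(603 - 0) mod 18 = 9, so s[603] = s[9] = 6.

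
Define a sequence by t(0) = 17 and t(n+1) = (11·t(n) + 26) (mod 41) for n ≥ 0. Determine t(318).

Listing terms: t(0) = 17; t(1) = 8; t(2) = 32; t(3) = 9; t(4) = 2; t(5) = 7; t(6) = 21; t(7) = 11; t(8) = 24; t(9) = 3; t(10) = 18; t(11) = 19; t(12) = 30; t(13) = 28; t(14) = 6; t(15) = 10; t(16) = 13; t(17) = 5; t(18) = 40; t(19) = 15; t(20) = 27; t(21) = 36; t(22) = 12; t(23) = 35; t(24) = 1; t(25) = 37; t(26) = 23; t(27) = 33; t(28) = 20; t(29) = 0; t(30) = 26; t(31) = 25; t(32) = 14; t(33) = 16; t(34) = 38; t(35) = 34; t(36) = 31; t(37) = 39; t(38) = 4; t(39) = 29; t(40) = 17.
The sequence repeats with period 40.
So t(318) = t(0 + ((318-0) mod 40)) = t(38) = 4.

4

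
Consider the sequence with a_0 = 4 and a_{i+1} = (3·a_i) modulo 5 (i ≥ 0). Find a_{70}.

We have a_0 = 4, a_1 = 2, a_2 = 1, a_3 = 3, a_4 = 4.
The sequence repeats with period 4.
(70 - 0) mod 4 = 2, so a_{70} = a_2 = 1.

1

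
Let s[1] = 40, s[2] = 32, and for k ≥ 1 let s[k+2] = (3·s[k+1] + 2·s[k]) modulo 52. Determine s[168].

8

Computing terms: s[1] = 40, s[2] = 32, s[3] = 20, s[4] = 20, s[5] = 48, s[6] = 28, s[7] = 24, s[8] = 24, s[9] = 16, s[10] = 44, s[11] = 8, s[12] = 8, s[13] = 40, s[14] = 32.
The sequence repeats with period 12.
So s[168] = s[1 + ((168-1) mod 12)] = s[12] = 8.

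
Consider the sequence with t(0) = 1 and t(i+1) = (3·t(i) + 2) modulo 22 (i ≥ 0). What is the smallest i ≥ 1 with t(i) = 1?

5

t(0) = 1; t(1) = 5; t(2) = 17; t(3) = 9; t(4) = 7; t(5) = 1.
Since t(5) = t(0) = 1, the sequence is periodic with period 5.
The value 1 next appears (with i ≥ 1) at t(5).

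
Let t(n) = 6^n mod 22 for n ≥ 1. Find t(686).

t(1) = 6,  t(2) = 14,  t(3) = 18,  t(4) = 20,  t(5) = 10,  t(6) = 16,  t(7) = 8,  t(8) = 4,  t(9) = 2,  t(10) = 12,  t(11) = 6.
Since t(11) = t(1) = 6, the sequence is periodic with period 10.
So t(686) = t(1 + ((686-1) mod 10)) = t(6) = 16.

16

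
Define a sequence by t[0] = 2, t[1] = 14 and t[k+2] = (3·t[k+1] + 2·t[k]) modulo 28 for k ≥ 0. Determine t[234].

26

t[0] = 2; t[1] = 14; t[2] = 18; t[3] = 26; t[4] = 2; t[5] = 2; t[6] = 10; t[7] = 6; t[8] = 10; t[9] = 14; t[10] = 6; t[11] = 18; t[12] = 10; t[13] = 10; t[14] = 22; t[15] = 2; t[16] = 22; t[17] = 14; t[18] = 2; t[19] = 6; t[20] = 22; t[21] = 22; t[22] = 26; t[23] = 10; t[24] = 26; t[25] = 14; t[26] = 10; t[27] = 2; t[28] = 26; t[29] = 26; t[30] = 18; t[31] = 22; t[32] = 18; t[33] = 14; t[34] = 22; t[35] = 10; t[36] = 18; t[37] = 18; t[38] = 6; t[39] = 26; t[40] = 6; t[41] = 14; t[42] = 26; t[43] = 22; t[44] = 6; t[45] = 6; t[46] = 2; t[47] = 18; t[48] = 2; t[49] = 14.
The sequence repeats with period 48.
(234 - 0) mod 48 = 42, so t[234] = t[42] = 26.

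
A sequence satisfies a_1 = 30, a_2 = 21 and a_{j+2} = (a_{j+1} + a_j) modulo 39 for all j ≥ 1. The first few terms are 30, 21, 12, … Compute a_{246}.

33

We have a_1 = 30,  a_2 = 21,  a_3 = 12,  a_4 = 33,  a_5 = 6,  a_6 = 0,  a_7 = 6,  a_8 = 6,  a_9 = 12,  a_{10} = 18,  a_{11} = 30,  a_{12} = 9,  a_{13} = 0,  a_{14} = 9,  a_{15} = 9,  a_{16} = 18,  a_{17} = 27,  a_{18} = 6,  a_{19} = 33,  a_{20} = 0,  a_{21} = 33,  a_{22} = 33,  a_{23} = 27,  a_{24} = 21,  a_{25} = 9,  a_{26} = 30,  a_{27} = 0,  a_{28} = 30,  a_{29} = 30,  a_{30} = 21.
The sequence repeats with period 28.
So a_{246} = a_{1 + ((246-1) mod 28)} = a_{22} = 33.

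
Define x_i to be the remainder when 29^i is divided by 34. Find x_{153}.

x_1 = 29, x_2 = 25, x_3 = 11, x_4 = 13, x_5 = 3, x_6 = 19, x_7 = 7, x_8 = 33, x_9 = 5, x_{10} = 9, x_{11} = 23, x_{12} = 21, x_{13} = 31, x_{14} = 15, x_{15} = 27, x_{16} = 1, x_{17} = 29.
Since x_{17} = x_1 = 29, the sequence is periodic with period 16.
(153 - 1) mod 16 = 8, so x_{153} = x_9 = 5.

5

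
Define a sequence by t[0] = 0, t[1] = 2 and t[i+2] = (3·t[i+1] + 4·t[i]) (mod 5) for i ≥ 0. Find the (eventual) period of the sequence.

10

We have t[0] = 0, t[1] = 2, t[2] = 1, t[3] = 1, t[4] = 2, t[5] = 0, t[6] = 3, t[7] = 4, t[8] = 4, t[9] = 3, t[10] = 0, t[11] = 2.
Since (t[10], t[11]) = (t[0], t[1]) = (0, 2) (two consecutive terms determine the rest), the sequence is periodic with period 10.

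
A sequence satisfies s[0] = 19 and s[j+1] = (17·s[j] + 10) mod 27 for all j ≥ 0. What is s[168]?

We have s[0] = 19,  s[1] = 9,  s[2] = 1,  s[3] = 0,  s[4] = 10,  s[5] = 18,  s[6] = 19.
Since s[6] = s[0] = 19, the sequence is periodic with period 6.
So s[168] = s[0 + ((168-0) mod 6)] = s[0] = 19.

19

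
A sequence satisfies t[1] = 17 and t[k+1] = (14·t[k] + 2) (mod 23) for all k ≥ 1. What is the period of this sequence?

22

Computing terms: t[1] = 17,  t[2] = 10,  t[3] = 4,  t[4] = 12,  t[5] = 9,  t[6] = 13,  t[7] = 0,  t[8] = 2,  t[9] = 7,  t[10] = 8,  t[11] = 22,  t[12] = 11,  t[13] = 18,  t[14] = 1,  t[15] = 16,  t[16] = 19,  t[17] = 15,  t[18] = 5,  t[19] = 3,  t[20] = 21,  t[21] = 20,  t[22] = 6,  t[23] = 17.
The sequence repeats with period 22.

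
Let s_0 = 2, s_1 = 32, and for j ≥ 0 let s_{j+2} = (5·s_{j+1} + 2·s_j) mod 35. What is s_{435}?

9

Listing terms: s_0 = 2; s_1 = 32; s_2 = 24; s_3 = 9; s_4 = 23; s_5 = 28; s_6 = 11; s_7 = 6; s_8 = 17; s_9 = 27; s_{10} = 29; s_{11} = 24; s_{12} = 3; s_{13} = 28; s_{14} = 6; s_{15} = 16; s_{16} = 22; s_{17} = 2; s_{18} = 19; s_{19} = 29; s_{20} = 8; s_{21} = 28; s_{22} = 16; s_{23} = 31; s_{24} = 12; s_{25} = 17; s_{26} = 4; s_{27} = 19; s_{28} = 33; s_{29} = 28; s_{30} = 31; s_{31} = 1; s_{32} = 32; s_{33} = 22; s_{34} = 34; s_{35} = 4; s_{36} = 18; s_{37} = 28; s_{38} = 1; s_{39} = 26; s_{40} = 27; s_{41} = 12; s_{42} = 9; s_{43} = 34; s_{44} = 13; s_{45} = 28; s_{46} = 26; s_{47} = 11; s_{48} = 2; s_{49} = 32.
The sequence repeats with period 48.
(435 - 0) mod 48 = 3, so s_{435} = s_3 = 9.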